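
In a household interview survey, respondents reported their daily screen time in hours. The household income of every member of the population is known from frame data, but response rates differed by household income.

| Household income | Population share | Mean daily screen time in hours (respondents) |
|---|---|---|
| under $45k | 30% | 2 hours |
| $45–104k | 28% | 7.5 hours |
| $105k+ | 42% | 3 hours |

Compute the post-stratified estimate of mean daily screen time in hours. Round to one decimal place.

4.0

Post-stratification weights by population share, not respondent share:
  under $45k: 0.3 × 2 = 0.6
  $45–104k: 0.28 × 7.5 = 2.1
  $105k+: 0.42 × 3 = 1.26
Post-stratified estimate = 3.96 → 4.0.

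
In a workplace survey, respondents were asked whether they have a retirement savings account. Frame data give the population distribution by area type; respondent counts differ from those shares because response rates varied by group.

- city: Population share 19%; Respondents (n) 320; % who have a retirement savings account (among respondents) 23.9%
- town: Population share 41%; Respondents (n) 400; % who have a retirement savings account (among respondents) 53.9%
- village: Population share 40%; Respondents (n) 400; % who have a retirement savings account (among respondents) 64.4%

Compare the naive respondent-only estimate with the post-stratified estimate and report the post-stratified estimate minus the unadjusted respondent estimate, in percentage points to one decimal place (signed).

+3.3 percentage points

Naive respondent-only estimate (weights = respondent counts):
  (320/1120)×23.9 + (400/1120)×53.9 + (400/1120)×64.4 = 49.0786%
Reweighting by population area type shares:
  0.19×23.9 + 0.41×53.9 + 0.4×64.4 = 52.4%
Difference = 52.4 − 49.0786 = 3.3214 pp.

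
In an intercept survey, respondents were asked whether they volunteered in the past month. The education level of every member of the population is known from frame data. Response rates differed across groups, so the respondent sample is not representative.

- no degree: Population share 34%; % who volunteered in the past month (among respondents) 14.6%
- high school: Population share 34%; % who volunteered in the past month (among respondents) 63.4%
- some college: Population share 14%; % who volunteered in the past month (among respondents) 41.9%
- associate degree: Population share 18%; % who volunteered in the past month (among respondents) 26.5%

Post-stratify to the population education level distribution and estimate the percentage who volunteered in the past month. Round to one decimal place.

Weight each group's respondent value by its population share:
  no degree: 0.34 × 14.6 = 4.964
  high school: 0.34 × 63.4 = 21.556
  some college: 0.14 × 41.9 = 5.866
  associate degree: 0.18 × 26.5 = 4.77
Post-stratified estimate = 37.156 → 37.2%.

37.2%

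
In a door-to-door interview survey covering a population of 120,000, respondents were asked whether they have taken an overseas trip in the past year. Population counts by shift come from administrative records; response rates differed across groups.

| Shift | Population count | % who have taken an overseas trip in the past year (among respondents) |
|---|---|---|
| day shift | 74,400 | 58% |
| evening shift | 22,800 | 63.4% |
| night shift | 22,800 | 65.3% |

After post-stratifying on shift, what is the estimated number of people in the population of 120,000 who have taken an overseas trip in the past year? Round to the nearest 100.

Each cell contributes its population count × the respondent rate:
  day shift: 74,400 × 58% = 43,152
  evening shift: 22,800 × 63.4% = 14455.2
  night shift: 22,800 × 65.3% = 14888.4
Estimated total = 72495.6 → 72,500.

72,500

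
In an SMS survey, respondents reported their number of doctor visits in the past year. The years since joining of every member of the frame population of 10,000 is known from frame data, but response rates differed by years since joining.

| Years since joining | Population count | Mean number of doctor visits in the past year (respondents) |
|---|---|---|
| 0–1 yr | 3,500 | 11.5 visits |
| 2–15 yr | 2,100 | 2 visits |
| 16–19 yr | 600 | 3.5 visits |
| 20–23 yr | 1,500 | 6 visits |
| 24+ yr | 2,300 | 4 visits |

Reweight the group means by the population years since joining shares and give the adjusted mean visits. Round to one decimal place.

Each cell contributes population-share × respondent value:
  0–1 yr: (3,500/10,000) × 11.5 = 4.025
  2–15 yr: (2,100/10,000) × 2 = 0.42
  16–19 yr: (600/10,000) × 3.5 = 0.21
  20–23 yr: (1,500/10,000) × 6 = 0.9
  24+ yr: (2,300/10,000) × 4 = 0.92
Post-stratified estimate = 6.475 → 6.5.

6.5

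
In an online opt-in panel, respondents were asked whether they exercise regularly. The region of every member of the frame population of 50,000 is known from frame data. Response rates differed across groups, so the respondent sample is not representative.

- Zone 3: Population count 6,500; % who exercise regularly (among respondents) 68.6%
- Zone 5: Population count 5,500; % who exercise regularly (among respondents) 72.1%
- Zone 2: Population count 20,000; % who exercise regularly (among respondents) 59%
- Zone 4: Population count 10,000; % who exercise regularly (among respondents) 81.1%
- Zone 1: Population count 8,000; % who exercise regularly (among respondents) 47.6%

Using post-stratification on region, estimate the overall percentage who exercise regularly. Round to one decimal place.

64.3%

Post-stratification weights by population share, not respondent share:
  Zone 3: (6,500/50,000) × 68.6 = 8.918
  Zone 5: (5,500/50,000) × 72.1 = 7.931
  Zone 2: (20,000/50,000) × 59 = 23.6
  Zone 4: (10,000/50,000) × 81.1 = 16.22
  Zone 1: (8,000/50,000) × 47.6 = 7.616
Post-stratified estimate = 64.285 → 64.3%.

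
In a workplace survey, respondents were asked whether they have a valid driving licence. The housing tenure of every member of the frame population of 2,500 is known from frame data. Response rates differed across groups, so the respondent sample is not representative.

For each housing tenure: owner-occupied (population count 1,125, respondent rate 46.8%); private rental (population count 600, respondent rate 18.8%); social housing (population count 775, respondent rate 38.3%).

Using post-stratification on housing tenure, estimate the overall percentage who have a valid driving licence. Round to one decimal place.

37.4%

Reweight to the known housing tenure distribution:
  owner-occupied: (1,125/2,500) × 46.8 = 21.06
  private rental: (600/2,500) × 18.8 = 4.512
  social housing: (775/2,500) × 38.3 = 11.873
Post-stratified estimate = 37.445 → 37.4%.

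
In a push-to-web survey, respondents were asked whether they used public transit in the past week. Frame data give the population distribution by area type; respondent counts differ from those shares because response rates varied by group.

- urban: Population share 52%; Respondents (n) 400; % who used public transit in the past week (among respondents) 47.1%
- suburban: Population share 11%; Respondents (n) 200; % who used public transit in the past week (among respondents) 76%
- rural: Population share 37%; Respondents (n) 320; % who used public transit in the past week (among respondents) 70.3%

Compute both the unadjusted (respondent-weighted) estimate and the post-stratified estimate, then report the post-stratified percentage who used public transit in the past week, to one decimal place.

Naive respondent-only estimate (weights = respondent counts):
  (400/920)×47.1 + (200/920)×76 + (320/920)×70.3 = 61.4522%
Post-stratifying to population shares instead:
  0.52×47.1 + 0.11×76 + 0.37×70.3 = 58.863%

58.9%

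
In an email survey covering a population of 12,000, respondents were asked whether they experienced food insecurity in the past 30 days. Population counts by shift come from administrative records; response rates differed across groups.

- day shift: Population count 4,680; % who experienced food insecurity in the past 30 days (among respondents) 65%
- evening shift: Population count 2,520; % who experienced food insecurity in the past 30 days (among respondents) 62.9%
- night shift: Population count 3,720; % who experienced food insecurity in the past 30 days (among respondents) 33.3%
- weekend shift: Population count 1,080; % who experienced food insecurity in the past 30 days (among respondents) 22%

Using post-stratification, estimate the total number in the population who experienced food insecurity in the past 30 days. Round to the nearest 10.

Each cell contributes its population count × the respondent rate:
  day shift: 4,680 × 65% = 3042
  evening shift: 2,520 × 62.9% = 1585.08
  night shift: 3,720 × 33.3% = 1238.76
  weekend shift: 1,080 × 22% = 237.6
Estimated total = 6103.44 → 6,100.

6,100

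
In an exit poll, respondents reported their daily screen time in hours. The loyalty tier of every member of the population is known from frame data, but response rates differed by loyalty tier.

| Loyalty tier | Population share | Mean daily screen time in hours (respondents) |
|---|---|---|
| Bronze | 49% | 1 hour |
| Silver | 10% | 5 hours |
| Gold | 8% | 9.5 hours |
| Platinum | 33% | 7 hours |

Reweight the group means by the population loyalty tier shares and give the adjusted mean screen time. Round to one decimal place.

Weight each group's respondent value by its population share:
  Bronze: 0.49 × 1 = 0.49
  Silver: 0.1 × 5 = 0.5
  Gold: 0.08 × 9.5 = 0.76
  Platinum: 0.33 × 7 = 2.31
Post-stratified estimate = 4.06 → 4.1.

4.1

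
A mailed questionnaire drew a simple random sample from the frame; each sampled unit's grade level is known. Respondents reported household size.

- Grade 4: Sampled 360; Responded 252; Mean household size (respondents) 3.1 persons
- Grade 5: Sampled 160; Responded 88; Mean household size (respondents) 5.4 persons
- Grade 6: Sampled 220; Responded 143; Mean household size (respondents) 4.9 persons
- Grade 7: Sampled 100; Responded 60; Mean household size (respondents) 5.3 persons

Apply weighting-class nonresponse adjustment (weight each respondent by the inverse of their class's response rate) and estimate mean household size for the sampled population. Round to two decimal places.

4.27

Class response rates: Grade 4 252/360 = 70%, Grade 5 88/160 = 55%, Grade 6 143/220 = 65%, Grade 7 60/100 = 60%.
Weighting each respondent by the inverse class response rate inflates each class back to its sampled size, so the class weight is n_sampled:
  Grade 4: 360 × 3.1 = 1116
  Grade 5: 160 × 5.4 = 864
  Grade 6: 220 × 4.9 = 1078
  Grade 7: 100 × 5.3 = 530
Adjusted estimate = 3588 / 840 = 4.27143 → 4.27.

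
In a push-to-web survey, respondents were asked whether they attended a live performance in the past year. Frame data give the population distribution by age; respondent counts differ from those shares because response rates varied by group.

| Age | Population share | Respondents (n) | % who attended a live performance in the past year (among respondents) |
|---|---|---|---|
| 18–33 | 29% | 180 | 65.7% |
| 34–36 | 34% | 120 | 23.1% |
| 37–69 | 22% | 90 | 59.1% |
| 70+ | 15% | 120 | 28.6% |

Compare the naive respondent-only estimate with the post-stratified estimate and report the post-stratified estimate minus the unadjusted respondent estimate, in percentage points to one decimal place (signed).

-1.6 percentage points

Naive respondent-only estimate (weights = respondent counts):
  (180/510)×65.7 + (120/510)×23.1 + (90/510)×59.1 + (120/510)×28.6 = 45.7824%
Post-stratified estimate weights by population shares:
  0.29×65.7 + 0.34×23.1 + 0.22×59.1 + 0.15×28.6 = 44.199%
Difference = 44.199 − 45.7824 = -1.5834 pp.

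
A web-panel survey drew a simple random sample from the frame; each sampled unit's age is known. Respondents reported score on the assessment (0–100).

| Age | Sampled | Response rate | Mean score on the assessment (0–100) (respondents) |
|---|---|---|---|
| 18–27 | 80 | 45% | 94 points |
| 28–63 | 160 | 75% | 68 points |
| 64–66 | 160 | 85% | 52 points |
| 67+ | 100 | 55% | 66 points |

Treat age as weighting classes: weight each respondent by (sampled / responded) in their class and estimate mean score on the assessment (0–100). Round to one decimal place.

66.6

Inverse-response-rate weighting restores each class to its sampled count, so class totals weight by n_sampled:
  18–27: 80 × 94 = 7520
  28–63: 160 × 68 = 10,880
  64–66: 160 × 52 = 8320
  67+: 100 × 66 = 6600
Adjusted estimate = 33,320 / 500 = 66.64 → 66.6.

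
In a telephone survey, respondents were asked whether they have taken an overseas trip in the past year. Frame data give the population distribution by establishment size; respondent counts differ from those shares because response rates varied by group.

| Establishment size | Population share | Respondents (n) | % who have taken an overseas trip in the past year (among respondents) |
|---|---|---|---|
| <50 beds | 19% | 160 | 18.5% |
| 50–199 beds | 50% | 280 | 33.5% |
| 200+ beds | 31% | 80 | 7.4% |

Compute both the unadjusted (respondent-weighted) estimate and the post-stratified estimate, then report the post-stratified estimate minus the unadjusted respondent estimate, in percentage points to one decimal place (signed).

-2.3 percentage points

Without adjustment, the pooled respondent share is:
  (160/520)×18.5 + (280/520)×33.5 + (80/520)×7.4 = 24.8692%
Post-stratified estimate weights by population shares:
  0.19×18.5 + 0.5×33.5 + 0.31×7.4 = 22.559%
Difference = 22.559 − 24.8692 = -2.3102 pp.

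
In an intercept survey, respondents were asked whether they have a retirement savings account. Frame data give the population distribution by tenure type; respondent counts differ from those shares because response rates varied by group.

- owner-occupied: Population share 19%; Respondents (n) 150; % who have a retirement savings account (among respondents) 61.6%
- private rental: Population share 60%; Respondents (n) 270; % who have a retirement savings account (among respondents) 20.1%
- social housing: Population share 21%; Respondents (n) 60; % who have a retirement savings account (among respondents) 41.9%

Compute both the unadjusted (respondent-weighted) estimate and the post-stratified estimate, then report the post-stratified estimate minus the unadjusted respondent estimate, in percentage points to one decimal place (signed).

-3.2 percentage points

Without adjustment, the pooled respondent share is:
  (150/480)×61.6 + (270/480)×20.1 + (60/480)×41.9 = 35.7938%
Reweighting by population tenure type shares:
  0.19×61.6 + 0.6×20.1 + 0.21×41.9 = 32.563%
Difference = 32.563 − 35.7938 = -3.2308 pp.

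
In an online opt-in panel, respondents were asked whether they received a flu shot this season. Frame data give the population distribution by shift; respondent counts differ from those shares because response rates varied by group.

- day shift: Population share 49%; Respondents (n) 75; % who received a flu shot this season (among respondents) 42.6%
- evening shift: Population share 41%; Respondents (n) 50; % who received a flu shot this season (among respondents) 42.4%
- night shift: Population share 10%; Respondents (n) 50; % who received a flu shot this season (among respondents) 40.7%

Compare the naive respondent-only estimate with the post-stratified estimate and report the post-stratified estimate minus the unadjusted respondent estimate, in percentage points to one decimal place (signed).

Without adjustment, the pooled respondent share is:
  (75/175)×42.6 + (50/175)×42.4 + (50/175)×40.7 = 42%
Reweighting by population shift shares:
  0.49×42.6 + 0.41×42.4 + 0.1×40.7 = 42.328%
Difference = 42.328 − 42 = 0.328 pp.

+0.3 percentage points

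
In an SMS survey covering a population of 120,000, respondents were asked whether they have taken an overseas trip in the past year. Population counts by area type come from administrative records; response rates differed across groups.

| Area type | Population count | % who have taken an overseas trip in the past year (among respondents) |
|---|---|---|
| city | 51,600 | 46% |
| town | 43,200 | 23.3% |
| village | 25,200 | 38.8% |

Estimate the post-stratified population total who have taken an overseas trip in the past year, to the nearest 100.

Apply each group's respondent rate to its population count:
  city: 51,600 × 46% = 23,736
  town: 43,200 × 23.3% = 10065.6
  village: 25,200 × 38.8% = 9777.6
Estimated total = 43579.2 → 43,600.

43,600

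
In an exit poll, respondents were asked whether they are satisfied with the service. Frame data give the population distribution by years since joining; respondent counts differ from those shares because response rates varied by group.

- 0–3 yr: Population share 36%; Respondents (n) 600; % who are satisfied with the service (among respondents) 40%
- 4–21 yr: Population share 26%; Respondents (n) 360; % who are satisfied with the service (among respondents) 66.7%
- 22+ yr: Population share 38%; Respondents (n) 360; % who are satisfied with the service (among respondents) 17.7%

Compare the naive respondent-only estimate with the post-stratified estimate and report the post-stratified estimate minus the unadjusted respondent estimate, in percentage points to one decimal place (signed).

-2.7 percentage points

Without adjustment, the pooled respondent share is:
  (600/1320)×40 + (360/1320)×66.7 + (360/1320)×17.7 = 41.2%
Post-stratifying to population shares instead:
  0.36×40 + 0.26×66.7 + 0.38×17.7 = 38.468%
Difference = 38.468 − 41.2 = -2.732 pp.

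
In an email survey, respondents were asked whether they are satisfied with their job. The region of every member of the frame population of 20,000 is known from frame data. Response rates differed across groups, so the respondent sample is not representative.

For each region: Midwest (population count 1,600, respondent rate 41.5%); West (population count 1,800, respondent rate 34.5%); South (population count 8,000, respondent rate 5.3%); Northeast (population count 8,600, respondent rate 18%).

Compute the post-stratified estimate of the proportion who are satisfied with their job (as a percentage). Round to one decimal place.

Reweight to the known region distribution:
  Midwest: (1,600/20,000) × 41.5 = 3.32
  West: (1,800/20,000) × 34.5 = 3.105
  South: (8,000/20,000) × 5.3 = 2.12
  Northeast: (8,600/20,000) × 18 = 7.74
Post-stratified estimate = 16.285 → 16.3%.

16.3%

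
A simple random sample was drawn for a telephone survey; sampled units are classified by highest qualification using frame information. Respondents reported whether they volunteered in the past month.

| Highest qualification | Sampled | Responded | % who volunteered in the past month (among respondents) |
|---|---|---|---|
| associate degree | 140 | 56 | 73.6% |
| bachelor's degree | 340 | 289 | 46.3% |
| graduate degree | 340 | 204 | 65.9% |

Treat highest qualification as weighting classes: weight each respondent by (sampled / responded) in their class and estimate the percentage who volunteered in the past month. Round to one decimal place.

Class response rates: associate degree 56/140 = 40%, bachelor's degree 289/340 = 85%, graduate degree 204/340 = 60%.
Weighting each respondent by the inverse class response rate inflates each class back to its sampled size, so the class weight is n_sampled:
  associate degree: 140 × 73.6 = 10,304
  bachelor's degree: 340 × 46.3 = 15742
  graduate degree: 340 × 65.9 = 22406
Adjusted estimate = 48,452 / 820 = 59.0878 → 59.1%.

59.1%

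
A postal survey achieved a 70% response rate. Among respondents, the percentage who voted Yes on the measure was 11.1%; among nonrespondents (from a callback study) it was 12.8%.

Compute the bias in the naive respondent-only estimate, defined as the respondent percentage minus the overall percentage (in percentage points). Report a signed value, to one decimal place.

Nonresponse fraction = 1 − 0.7 = 0.3.
Bias = (nonresponse fraction) × (respondent percentage − nonrespondent percentage)
     = 0.3 × (11.1 − 12.8) = 0.3 × -1.7 = -0.51.

-0.5 percentage points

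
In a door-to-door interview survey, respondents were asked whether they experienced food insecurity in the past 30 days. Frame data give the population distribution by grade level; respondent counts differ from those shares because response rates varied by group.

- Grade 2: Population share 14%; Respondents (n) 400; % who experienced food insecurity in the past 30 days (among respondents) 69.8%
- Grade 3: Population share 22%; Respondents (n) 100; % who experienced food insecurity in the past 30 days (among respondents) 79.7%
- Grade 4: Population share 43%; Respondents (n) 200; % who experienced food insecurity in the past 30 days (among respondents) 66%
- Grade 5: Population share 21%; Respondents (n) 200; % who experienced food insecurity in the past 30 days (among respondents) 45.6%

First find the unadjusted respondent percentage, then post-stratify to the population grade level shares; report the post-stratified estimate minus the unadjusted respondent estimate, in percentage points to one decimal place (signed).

+0.6 percentage points

Unadjusted (pooled respondent) estimate weights by respondent counts:
  (400/900)×69.8 + (100/900)×79.7 + (200/900)×66 + (200/900)×45.6 = 64.6778%
Post-stratifying to population shares instead:
  0.14×69.8 + 0.22×79.7 + 0.43×66 + 0.21×45.6 = 65.262%
Difference = 65.262 − 64.6778 = 0.5842 pp.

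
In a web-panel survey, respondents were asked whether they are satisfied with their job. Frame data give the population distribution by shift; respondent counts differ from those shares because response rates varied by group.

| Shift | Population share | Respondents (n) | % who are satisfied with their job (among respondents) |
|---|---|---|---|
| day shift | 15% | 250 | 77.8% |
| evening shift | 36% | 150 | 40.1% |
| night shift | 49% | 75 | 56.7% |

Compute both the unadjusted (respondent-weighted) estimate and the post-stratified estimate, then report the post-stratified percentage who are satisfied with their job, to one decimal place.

53.9%

Unadjusted (pooled respondent) estimate weights by respondent counts:
  (250/475)×77.8 + (150/475)×40.1 + (75/475)×56.7 = 62.5632%
Reweighting by population shift shares:
  0.15×77.8 + 0.36×40.1 + 0.49×56.7 = 53.889%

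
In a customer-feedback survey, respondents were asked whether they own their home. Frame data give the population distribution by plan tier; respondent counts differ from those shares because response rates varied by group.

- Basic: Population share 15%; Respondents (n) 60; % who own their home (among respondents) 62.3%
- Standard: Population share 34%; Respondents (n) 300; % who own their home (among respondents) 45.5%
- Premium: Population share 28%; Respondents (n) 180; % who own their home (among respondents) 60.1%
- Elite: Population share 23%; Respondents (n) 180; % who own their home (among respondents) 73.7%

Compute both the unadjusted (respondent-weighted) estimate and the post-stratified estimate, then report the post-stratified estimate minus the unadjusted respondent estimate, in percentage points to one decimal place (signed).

+1.0 percentage points

Unadjusted (pooled respondent) estimate weights by respondent counts:
  (60/720)×62.3 + (300/720)×45.5 + (180/720)×60.1 + (180/720)×73.7 = 57.6%
Post-stratified estimate weights by population shares:
  0.15×62.3 + 0.34×45.5 + 0.28×60.1 + 0.23×73.7 = 58.594%
Difference = 58.594 − 57.6 = 0.994 pp.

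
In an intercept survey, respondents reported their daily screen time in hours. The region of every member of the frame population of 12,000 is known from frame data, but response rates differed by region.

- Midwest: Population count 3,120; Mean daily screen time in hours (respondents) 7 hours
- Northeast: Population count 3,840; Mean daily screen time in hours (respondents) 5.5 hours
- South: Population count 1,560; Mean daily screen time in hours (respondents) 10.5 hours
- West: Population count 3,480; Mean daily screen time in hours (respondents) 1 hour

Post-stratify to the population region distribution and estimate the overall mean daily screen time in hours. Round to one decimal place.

Post-stratification weights by population share, not respondent share:
  Midwest: (3,120/12,000) × 7 = 1.82
  Northeast: (3,840/12,000) × 5.5 = 1.76
  South: (1,560/12,000) × 10.5 = 1.365
  West: (3,480/12,000) × 1 = 0.29
Post-stratified estimate = 5.235 → 5.2.

5.2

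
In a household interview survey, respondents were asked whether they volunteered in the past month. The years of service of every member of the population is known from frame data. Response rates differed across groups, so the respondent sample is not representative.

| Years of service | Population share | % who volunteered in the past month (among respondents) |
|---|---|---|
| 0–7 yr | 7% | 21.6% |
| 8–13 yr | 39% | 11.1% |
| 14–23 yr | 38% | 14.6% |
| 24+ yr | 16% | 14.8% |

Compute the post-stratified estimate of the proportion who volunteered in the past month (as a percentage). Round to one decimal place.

Weight each group's respondent value by its population share:
  0–7 yr: 0.07 × 21.6 = 1.512
  8–13 yr: 0.39 × 11.1 = 4.329
  14–23 yr: 0.38 × 14.6 = 5.548
  24+ yr: 0.16 × 14.8 = 2.368
Post-stratified estimate = 13.757 → 13.8%.

13.8%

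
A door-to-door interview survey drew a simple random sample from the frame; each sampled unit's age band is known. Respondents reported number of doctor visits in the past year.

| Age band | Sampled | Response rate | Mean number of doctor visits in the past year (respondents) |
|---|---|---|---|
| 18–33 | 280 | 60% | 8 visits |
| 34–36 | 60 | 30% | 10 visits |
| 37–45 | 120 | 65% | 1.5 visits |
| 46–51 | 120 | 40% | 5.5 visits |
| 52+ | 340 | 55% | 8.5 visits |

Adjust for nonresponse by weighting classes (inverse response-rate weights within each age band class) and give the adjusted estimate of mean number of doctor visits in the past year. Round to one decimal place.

Weighting each respondent by the inverse class response rate inflates each class back to its sampled size, so the class weight is n_sampled:
  18–33: 280 × 8 = 2240
  34–36: 60 × 10 = 600
  37–45: 120 × 1.5 = 180
  46–51: 120 × 5.5 = 660
  52+: 340 × 8.5 = 2890
Adjusted estimate = 6570 / 920 = 7.1413 → 7.1.

7.1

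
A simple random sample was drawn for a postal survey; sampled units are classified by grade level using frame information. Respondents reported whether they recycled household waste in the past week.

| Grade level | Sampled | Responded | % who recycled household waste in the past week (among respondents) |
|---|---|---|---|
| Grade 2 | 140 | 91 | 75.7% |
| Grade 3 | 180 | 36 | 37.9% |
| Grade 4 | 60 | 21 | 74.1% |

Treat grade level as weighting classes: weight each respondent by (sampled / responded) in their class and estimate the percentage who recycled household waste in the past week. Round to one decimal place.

57.5%

Class response rates: Grade 2 91/140 = 65%, Grade 3 36/180 = 20%, Grade 4 21/60 = 35%.
With weight = n_sampled/n_responded per class, the weighted class total is n_sampled:
  Grade 2: 140 × 75.7 = 10,598
  Grade 3: 180 × 37.9 = 6822
  Grade 4: 60 × 74.1 = 4446
Adjusted estimate = 21,866 / 380 = 57.5421 → 57.5%.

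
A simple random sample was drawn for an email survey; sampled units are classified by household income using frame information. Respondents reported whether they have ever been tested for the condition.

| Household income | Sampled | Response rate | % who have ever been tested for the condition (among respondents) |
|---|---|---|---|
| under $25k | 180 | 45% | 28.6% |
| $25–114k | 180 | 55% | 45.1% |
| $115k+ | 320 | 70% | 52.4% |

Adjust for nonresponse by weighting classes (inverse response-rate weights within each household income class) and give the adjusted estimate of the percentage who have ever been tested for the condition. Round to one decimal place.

44.2%

Weighting each respondent by the inverse class response rate inflates each class back to its sampled size, so the class weight is n_sampled:
  under $25k: 180 × 28.6 = 5148
  $25–114k: 180 × 45.1 = 8118
  $115k+: 320 × 52.4 = 16,768
Adjusted estimate = 30,034 / 680 = 44.1676 → 44.2%.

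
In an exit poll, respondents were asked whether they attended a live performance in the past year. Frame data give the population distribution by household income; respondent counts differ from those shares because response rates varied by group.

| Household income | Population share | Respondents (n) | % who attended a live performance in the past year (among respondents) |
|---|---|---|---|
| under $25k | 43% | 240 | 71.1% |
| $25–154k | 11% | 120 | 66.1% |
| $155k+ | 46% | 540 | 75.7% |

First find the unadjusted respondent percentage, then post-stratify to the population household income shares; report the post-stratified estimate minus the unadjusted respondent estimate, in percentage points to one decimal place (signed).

Unadjusted (pooled respondent) estimate weights by respondent counts:
  (240/900)×71.1 + (120/900)×66.1 + (540/900)×75.7 = 73.1933%
Post-stratifying to population shares instead:
  0.43×71.1 + 0.11×66.1 + 0.46×75.7 = 72.666%
Difference = 72.666 − 73.1933 = -0.5273 pp.

-0.5 percentage points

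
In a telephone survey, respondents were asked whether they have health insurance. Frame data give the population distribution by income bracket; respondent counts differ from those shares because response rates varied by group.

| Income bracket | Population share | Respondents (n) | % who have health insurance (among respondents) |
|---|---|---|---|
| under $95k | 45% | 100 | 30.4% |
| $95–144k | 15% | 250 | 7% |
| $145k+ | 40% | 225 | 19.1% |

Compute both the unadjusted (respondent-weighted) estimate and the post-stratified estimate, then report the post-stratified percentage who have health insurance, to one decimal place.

22.4%

Unadjusted (pooled respondent) estimate weights by respondent counts:
  (100/575)×30.4 + (250/575)×7 + (225/575)×19.1 = 15.8043%
Post-stratifying to population shares instead:
  0.45×30.4 + 0.15×7 + 0.4×19.1 = 22.37%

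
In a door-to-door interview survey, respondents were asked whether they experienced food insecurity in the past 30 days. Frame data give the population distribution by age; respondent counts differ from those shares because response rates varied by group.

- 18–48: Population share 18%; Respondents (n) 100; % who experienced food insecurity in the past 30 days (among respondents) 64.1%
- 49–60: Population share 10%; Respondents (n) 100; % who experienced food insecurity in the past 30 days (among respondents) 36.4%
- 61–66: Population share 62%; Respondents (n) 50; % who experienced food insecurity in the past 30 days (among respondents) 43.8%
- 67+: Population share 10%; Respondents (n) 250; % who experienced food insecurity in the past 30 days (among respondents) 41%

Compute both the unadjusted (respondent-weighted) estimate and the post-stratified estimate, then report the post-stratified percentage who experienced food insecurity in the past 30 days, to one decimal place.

46.4%

Without adjustment, the pooled respondent share is:
  (100/500)×64.1 + (100/500)×36.4 + (50/500)×43.8 + (250/500)×41 = 44.98%
Post-stratifying to population shares instead:
  0.18×64.1 + 0.1×36.4 + 0.62×43.8 + 0.1×41 = 46.434%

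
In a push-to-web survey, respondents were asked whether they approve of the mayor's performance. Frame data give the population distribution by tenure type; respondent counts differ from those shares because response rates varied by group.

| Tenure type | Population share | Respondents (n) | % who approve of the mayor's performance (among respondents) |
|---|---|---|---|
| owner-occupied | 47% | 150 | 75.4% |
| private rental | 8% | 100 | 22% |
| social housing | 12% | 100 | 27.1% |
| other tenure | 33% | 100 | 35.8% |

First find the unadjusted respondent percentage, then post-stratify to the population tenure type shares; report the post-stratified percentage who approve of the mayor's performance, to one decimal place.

Naive respondent-only estimate (weights = respondent counts):
  (150/450)×75.4 + (100/450)×22 + (100/450)×27.1 + (100/450)×35.8 = 44%
Post-stratifying to population shares instead:
  0.47×75.4 + 0.08×22 + 0.12×27.1 + 0.33×35.8 = 52.264%

52.3%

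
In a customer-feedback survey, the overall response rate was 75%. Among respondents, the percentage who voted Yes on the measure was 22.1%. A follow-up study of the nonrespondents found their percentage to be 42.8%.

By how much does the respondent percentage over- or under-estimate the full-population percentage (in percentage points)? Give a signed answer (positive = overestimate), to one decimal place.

Nonresponse fraction = 1 − 0.75 = 0.25.
Bias = (nonresponse fraction) × (respondent percentage − nonrespondent percentage)
     = 0.25 × (22.1 − 42.8) = 0.25 × -20.7 = -5.175.

-5.2 percentage points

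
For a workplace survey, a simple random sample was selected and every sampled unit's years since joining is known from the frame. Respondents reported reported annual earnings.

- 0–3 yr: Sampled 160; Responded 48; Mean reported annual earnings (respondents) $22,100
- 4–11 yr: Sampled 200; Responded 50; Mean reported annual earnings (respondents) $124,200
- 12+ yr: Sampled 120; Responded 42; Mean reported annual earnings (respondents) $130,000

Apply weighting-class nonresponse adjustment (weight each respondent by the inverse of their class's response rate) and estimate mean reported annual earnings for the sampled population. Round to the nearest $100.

Response rates by class: 0–3 yr 48/160 = 30%, 4–11 yr 50/200 = 25%, 12+ yr 42/120 = 35%.
Each respondent's weight = sampled/responded in their class; summing within a class gives n_sampled, so:
  0–3 yr: 160 × 22,100 = 3,536,000
  4–11 yr: 200 × 124,200 = 24,840,000
  12+ yr: 120 × 130,000 = 15,600,000
Adjusted estimate = 43,976,000 / 480 = 91616.7 → $91,600.

$91,600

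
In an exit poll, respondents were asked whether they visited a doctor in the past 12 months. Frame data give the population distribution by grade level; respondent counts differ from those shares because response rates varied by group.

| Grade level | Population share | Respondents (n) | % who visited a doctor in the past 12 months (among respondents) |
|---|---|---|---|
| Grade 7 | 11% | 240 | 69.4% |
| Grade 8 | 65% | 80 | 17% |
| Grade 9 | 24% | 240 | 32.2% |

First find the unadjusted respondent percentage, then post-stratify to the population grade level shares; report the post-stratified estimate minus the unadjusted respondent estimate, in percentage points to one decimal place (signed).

-19.6 percentage points

Naive respondent-only estimate (weights = respondent counts):
  (240/560)×69.4 + (80/560)×17 + (240/560)×32.2 = 45.9714%
Post-stratifying to population shares instead:
  0.11×69.4 + 0.65×17 + 0.24×32.2 = 26.412%
Difference = 26.412 − 45.9714 = -19.5594 pp.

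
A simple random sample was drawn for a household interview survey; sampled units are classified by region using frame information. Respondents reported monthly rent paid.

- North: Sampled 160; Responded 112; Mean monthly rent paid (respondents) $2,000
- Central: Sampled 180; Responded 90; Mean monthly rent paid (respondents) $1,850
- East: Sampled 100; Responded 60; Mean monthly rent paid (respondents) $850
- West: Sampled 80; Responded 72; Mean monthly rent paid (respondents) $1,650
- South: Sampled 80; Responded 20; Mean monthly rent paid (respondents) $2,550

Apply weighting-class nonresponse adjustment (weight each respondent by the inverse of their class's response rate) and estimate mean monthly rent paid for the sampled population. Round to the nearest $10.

$1,790

Class response rates: North 112/160 = 70%, Central 90/180 = 50%, East 60/100 = 60%, West 72/80 = 90%, South 20/80 = 25%.
Weighting each respondent by the inverse class response rate inflates each class back to its sampled size, so the class weight is n_sampled:
  North: 160 × 2000 = 320,000
  Central: 180 × 1850 = 333,000
  East: 100 × 850 = 85,000
  West: 80 × 1650 = 132,000
  South: 80 × 2550 = 204,000
Adjusted estimate = 1,074,000 / 600 = 1790 → $1,790.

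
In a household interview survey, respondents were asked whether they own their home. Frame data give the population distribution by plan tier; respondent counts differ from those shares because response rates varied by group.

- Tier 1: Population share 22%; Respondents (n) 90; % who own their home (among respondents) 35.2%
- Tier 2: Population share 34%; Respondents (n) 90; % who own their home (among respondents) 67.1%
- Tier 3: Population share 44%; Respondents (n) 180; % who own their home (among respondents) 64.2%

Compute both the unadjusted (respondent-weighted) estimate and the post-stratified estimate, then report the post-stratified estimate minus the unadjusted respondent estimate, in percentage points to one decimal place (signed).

Without adjustment, the pooled respondent share is:
  (90/360)×35.2 + (90/360)×67.1 + (180/360)×64.2 = 57.675%
Post-stratifying to population shares instead:
  0.22×35.2 + 0.34×67.1 + 0.44×64.2 = 58.806%
Difference = 58.806 − 57.675 = 1.131 pp.

+1.1 percentage points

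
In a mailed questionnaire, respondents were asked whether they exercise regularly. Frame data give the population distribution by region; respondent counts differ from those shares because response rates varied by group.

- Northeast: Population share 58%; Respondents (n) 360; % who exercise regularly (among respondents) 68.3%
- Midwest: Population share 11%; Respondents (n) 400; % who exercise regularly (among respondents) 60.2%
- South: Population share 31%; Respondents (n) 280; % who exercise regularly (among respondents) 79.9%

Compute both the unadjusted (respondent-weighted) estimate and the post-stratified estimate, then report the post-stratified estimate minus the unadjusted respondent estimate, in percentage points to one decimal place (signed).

+2.7 percentage points

Without adjustment, the pooled respondent share is:
  (360/1040)×68.3 + (400/1040)×60.2 + (280/1040)×79.9 = 68.3077%
Reweighting by population region shares:
  0.58×68.3 + 0.11×60.2 + 0.31×79.9 = 71.005%
Difference = 71.005 − 68.3077 = 2.6973 pp.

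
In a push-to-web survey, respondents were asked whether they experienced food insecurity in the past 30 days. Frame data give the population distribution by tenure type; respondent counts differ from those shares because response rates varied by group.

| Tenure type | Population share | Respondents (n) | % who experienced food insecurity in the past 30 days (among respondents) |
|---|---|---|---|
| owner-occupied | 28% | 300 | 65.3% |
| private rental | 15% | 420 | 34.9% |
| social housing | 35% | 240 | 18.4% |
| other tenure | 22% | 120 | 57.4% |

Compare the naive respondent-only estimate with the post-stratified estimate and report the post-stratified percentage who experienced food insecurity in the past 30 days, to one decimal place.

Unadjusted (pooled respondent) estimate weights by respondent counts:
  (300/1080)×65.3 + (420/1080)×34.9 + (240/1080)×18.4 + (120/1080)×57.4 = 42.1778%
Post-stratifying to population shares instead:
  0.28×65.3 + 0.15×34.9 + 0.35×18.4 + 0.22×57.4 = 42.587%

42.6%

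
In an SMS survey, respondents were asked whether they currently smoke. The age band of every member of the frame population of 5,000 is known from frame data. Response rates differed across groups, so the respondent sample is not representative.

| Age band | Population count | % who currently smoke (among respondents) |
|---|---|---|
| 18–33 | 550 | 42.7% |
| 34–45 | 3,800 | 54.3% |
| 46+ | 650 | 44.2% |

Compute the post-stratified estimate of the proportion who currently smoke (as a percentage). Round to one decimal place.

51.7%

Weight each group's respondent value by its population share:
  18–33: (550/5,000) × 42.7 = 4.697
  34–45: (3,800/5,000) × 54.3 = 41.268
  46+: (650/5,000) × 44.2 = 5.746
Post-stratified estimate = 51.711 → 51.7%.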